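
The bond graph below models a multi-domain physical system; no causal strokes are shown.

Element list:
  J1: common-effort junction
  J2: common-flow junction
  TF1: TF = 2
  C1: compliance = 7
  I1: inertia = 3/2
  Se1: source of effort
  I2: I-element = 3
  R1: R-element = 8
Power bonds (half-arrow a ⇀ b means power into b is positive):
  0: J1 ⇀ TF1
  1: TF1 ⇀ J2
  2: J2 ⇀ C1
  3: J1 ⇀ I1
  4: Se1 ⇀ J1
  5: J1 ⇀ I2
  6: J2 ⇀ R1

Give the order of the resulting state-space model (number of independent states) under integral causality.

b4 stroke at J1  (Se1 fixes effort; stroke away)
b0 stroke at TF1  (J1: bond 4 brought effort, rest push out)
b3 stroke at I1  (J1 effort already set via bond 4)
b5 stroke at I2  (J1: bond 4 brought effort, rest push out)
b1 stroke at J2  (TF1 one-in-one-out from 0)
b2 stroke at J2  (C1: C, integral causality)
b6 stroke at R1  (J2: last free bond brings flow in)

3  (C1, I1, I2 all integral)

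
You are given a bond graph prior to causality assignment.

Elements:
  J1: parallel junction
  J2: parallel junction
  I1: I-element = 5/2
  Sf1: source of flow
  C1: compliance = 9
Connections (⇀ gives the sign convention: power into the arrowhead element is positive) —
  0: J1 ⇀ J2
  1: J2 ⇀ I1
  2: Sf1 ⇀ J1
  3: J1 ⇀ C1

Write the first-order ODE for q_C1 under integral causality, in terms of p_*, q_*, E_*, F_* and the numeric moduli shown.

#2 →Sf1  (Sf1: flow source, stroke at near end)
#1 →I1  (I1 outputs flow p/I1)
#0 →J2  (J2: last free bond brings effort in)
#3 →J1  (only one effort-in slot at J1)

dq_C1/dt = F_Sf1 - 2*p_I1/5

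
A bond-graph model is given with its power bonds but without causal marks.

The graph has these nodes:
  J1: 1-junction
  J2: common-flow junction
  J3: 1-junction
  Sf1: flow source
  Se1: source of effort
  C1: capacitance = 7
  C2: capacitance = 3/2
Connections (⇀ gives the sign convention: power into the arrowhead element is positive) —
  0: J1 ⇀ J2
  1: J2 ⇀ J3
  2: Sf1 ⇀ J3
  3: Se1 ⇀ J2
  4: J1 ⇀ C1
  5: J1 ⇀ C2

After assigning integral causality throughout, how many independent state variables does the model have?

bond 2 →Sf1  (Sf1 fixes flow; stroke at Sf1)
bond 3 →J2  (Se1 fixes effort; stroke away)
bond 1 →J3  (J3: bond 2 brought flow, rest push out)
bond 0 →J2  (common-f at J2 fixed by 1)
bond 4 →J1  (J1: bond 0 brought flow, rest push out)
bond 5 →J1  (1-jn J1 has f-setter on 0)

2  (C1, C2 all integral)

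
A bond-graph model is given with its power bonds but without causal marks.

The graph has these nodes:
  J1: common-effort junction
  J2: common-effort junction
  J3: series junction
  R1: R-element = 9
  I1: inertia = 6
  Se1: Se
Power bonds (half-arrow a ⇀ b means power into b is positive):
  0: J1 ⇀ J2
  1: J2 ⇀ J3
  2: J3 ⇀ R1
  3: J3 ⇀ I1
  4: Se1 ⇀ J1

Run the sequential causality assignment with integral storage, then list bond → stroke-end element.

b4 stroke→J1  (Se1 fixes effort; stroke away)
b0 stroke→J2  (common-e at J1 fixed by 4)
b1 stroke→J3  (common-e at J2 fixed by 0)
b3 stroke→I1  (I1: I, integral causality)
b2 stroke→J3  (J3: bond 3 brought flow, rest push out)

b0 stroke→J2
b1 stroke→J3
b2 stroke→J3
b3 stroke→I1
b4 stroke→J1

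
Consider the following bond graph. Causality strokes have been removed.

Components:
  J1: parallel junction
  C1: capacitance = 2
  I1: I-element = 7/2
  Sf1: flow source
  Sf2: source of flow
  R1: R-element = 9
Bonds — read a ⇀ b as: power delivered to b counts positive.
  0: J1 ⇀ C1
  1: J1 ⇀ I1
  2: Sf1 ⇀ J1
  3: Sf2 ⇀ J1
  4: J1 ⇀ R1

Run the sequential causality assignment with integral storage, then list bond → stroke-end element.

β2 →Sf1  (Sf1: flow source, stroke at near end)
β3 →Sf2  (Sf2 fixes flow; stroke at Sf2)
β0 →J1  (C1 outputs effort q/C1)
β1 →I1  (common-e at J1 fixed by 0)
β4 →R1  (common-e at J1 fixed by 0)

bond 0 stroke at J1
bond 1 stroke at I1
bond 2 stroke at Sf1
bond 3 stroke at Sf2
bond 4 stroke at R1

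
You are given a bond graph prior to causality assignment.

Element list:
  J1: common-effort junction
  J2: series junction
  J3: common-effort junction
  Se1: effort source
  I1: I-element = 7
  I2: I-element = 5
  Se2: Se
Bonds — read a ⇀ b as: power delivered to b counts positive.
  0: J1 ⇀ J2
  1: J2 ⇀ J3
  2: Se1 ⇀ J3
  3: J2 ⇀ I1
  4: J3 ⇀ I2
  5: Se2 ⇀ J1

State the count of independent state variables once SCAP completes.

bond 2 stroke at J3  (Se1 (Se) sets effort on bond)
bond 5 stroke at J1  (source Se2 imposes e)
bond 0 stroke at J2  (J1 effort already set via bond 5)
bond 1 stroke at J2  (J3: bond 2 brought effort, rest push out)
bond 4 stroke at I2  (common-e at J3 fixed by 2)
bond 3 stroke at I1  (closing 1-jn rule on J2)

2  (I1, I2 all integral)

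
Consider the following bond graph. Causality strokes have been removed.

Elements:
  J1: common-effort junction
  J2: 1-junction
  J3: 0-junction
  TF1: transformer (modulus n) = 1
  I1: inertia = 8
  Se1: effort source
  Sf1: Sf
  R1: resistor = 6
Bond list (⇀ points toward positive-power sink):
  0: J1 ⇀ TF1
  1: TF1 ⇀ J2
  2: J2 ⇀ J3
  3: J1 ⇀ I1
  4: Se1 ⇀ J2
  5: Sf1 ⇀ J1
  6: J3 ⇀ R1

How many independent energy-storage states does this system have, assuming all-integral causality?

b4 stroke→J2  (source Se1 imposes e)
b5 stroke→Sf1  (Sf1: flow source, stroke at near end)
b3 stroke→I1  (I1 integral (f out))
b0 stroke→J1  (J1 needs exactly one e-in)
b1 stroke→TF1  (TF TF1: opposite of bond 0)
b2 stroke→J2  (common-f at J2 fixed by 1)
b6 stroke→J3  (closing 0-jn rule on J3)

1  (I1 all integral)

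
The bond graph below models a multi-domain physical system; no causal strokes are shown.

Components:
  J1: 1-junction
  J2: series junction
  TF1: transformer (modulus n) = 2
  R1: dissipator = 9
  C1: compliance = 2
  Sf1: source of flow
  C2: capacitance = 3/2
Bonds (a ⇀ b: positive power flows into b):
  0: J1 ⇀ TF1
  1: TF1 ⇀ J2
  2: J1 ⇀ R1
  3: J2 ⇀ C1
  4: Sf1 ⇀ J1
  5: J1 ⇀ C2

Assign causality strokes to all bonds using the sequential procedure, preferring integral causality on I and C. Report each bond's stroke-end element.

#4 stroke at Sf1  (Sf1 (Sf) sets flow on bond)
#0 stroke at J1  (common-f at J1 fixed by 4)
#2 stroke at J1  (J1: bond 4 brought flow, rest push out)
#5 stroke at J1  (1-jn J1 has f-setter on 4)
#1 stroke at TF1  (through TF1, causality passes straight; one stroke at TF1)
#3 stroke at J2  (1-jn J2 has f-setter on 1)

b0 |J1
b1 |TF1
b2 |J1
b3 |J2
b4 |Sf1
b5 |J1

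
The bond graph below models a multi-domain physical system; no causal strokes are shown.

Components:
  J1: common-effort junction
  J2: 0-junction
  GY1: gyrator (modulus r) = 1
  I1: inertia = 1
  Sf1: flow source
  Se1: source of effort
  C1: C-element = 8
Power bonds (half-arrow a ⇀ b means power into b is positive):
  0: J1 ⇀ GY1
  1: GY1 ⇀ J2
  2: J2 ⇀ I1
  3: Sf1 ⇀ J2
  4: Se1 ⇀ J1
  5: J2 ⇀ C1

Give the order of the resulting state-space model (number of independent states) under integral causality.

2  (C1, I1 all integral)

#3 →Sf1  (Sf1: flow source, stroke at near end)
#4 →J1  (Se1: effort source, stroke at far end)
#0 →GY1  (common-e at J1 fixed by 4)
#1 →GY1  (through GY1, causality inverts; strokes same side of GY1)
#2 →I1  (I1 integral (f out))
#5 →J2  (only one effort-in slot at J2)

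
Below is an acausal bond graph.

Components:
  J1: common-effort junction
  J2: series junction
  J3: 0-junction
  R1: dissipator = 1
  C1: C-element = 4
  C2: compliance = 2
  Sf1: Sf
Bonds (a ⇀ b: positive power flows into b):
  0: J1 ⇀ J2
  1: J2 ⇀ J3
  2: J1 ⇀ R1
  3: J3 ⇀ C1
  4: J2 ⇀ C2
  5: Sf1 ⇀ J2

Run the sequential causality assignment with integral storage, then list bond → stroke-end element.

β5 stroke→Sf1  (Sf1: flow source, stroke at near end)
β0 stroke→J2  (J2 flow already set via bond 5)
β1 stroke→J2  (J2: bond 5 brought flow, rest push out)
β4 stroke→J2  (J2 flow already set via bond 5)
β3 stroke→J3  (only one effort-in slot at J3)
β2 stroke→J1  (J1 needs exactly one e-in)

β0 |J2
β1 |J2
β2 |J1
β3 |J3
β4 |J2
β5 |Sf1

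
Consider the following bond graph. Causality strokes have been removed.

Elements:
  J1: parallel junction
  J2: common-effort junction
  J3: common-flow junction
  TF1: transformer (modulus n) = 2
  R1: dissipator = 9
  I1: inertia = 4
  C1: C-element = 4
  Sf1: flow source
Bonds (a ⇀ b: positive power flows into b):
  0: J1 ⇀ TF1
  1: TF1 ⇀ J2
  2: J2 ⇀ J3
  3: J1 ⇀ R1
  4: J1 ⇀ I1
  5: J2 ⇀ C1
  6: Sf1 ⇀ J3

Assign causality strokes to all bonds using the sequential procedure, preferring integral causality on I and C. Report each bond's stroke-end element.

bond 6 stroke→Sf1  (Sf1 fixes flow; stroke at Sf1)
bond 2 stroke→J3  (J3: bond 6 brought flow, rest push out)
bond 4 stroke→I1  (I1: I, integral causality)
bond 5 stroke→J2  (C1 integral (e out))
bond 1 stroke→TF1  (J2 effort already set via bond 5)
bond 0 stroke→J1  (through TF1, causality passes straight; one stroke at TF1)
bond 3 stroke→R1  (J1: bond 0 brought effort, rest push out)

β0 stroke→J1
β1 stroke→TF1
β2 stroke→J3
β3 stroke→R1
β4 stroke→I1
β5 stroke→J2
β6 stroke→Sf1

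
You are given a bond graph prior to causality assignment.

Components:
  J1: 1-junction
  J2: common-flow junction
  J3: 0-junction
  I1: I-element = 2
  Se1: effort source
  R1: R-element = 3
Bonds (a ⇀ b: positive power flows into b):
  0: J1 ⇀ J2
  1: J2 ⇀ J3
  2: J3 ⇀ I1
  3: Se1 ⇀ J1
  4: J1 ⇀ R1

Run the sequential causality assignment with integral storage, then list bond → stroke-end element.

β0 stroke at J2
β1 stroke at J3
β2 stroke at I1
β3 stroke at J1
β4 stroke at J1

bond 3 stroke→J1  (source Se1 imposes e)
bond 2 stroke→I1  (I1: I, integral causality)
bond 1 stroke→J3  (closing 0-jn rule on J3)
bond 0 stroke→J2  (J2 flow already set via bond 1)
bond 4 stroke→J1  (J1: bond 0 brought flow, rest push out)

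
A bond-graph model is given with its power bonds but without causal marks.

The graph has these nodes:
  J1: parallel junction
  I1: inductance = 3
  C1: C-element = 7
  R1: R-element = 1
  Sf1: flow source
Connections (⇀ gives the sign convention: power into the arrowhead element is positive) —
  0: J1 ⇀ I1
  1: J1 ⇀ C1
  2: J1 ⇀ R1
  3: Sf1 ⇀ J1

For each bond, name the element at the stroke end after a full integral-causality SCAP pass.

β0 stroke at I1
β1 stroke at J1
β2 stroke at R1
β3 stroke at Sf1

bond 3 stroke→Sf1  (source Sf1 imposes f)
bond 0 stroke→I1  (prefer integral on I1)
bond 1 stroke→J1  (C1 outputs effort q/C1)
bond 2 stroke→R1  (J1: bond 1 brought effort, rest push out)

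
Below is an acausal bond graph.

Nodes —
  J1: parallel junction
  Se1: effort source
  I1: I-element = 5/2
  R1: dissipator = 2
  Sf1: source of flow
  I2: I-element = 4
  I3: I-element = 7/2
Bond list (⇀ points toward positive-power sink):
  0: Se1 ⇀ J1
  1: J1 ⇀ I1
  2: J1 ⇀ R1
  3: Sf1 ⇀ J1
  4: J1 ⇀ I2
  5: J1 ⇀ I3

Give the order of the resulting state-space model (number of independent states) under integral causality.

3  (I1, I2, I3 all integral)

β0 stroke→J1  (source Se1 imposes e)
β3 stroke→Sf1  (Sf1 fixes flow; stroke at Sf1)
β1 stroke→I1  (common-e at J1 fixed by 0)
β2 stroke→R1  (0-jn J1 has e-setter on 0)
β4 stroke→I2  (J1: bond 0 brought effort, rest push out)
β5 stroke→I3  (J1 effort already set via bond 0)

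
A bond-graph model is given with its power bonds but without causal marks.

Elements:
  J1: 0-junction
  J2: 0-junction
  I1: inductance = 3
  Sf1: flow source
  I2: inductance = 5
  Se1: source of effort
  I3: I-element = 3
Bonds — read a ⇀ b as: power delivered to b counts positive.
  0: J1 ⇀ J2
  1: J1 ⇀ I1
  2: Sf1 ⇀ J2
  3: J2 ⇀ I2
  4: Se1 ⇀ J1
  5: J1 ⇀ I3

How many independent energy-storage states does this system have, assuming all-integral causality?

3  (I1, I2, I3 all integral)

bond 2 stroke→Sf1  (source Sf1 imposes f)
bond 4 stroke→J1  (Se1 fixes effort; stroke away)
bond 0 stroke→J2  (0-jn J1 has e-setter on 4)
bond 1 stroke→I1  (common-e at J1 fixed by 4)
bond 5 stroke→I3  (J1 effort already set via bond 4)
bond 3 stroke→I2  (0-jn J2 has e-setter on 0)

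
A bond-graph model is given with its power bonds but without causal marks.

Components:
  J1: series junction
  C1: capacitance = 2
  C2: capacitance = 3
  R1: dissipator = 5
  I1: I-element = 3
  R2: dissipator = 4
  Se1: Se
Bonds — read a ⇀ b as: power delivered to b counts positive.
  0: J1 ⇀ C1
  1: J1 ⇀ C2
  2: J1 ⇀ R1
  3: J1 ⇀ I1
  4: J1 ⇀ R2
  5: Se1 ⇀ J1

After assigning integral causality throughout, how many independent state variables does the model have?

3  (C1, C2, I1 all integral)

β5 |J1  (Se1: effort source, stroke at far end)
β0 |J1  (C1 integral (e out))
β1 |J1  (C2: C, integral causality)
β3 |I1  (I1 outputs flow p/I1)
β2 |J1  (J1: bond 3 brought flow, rest push out)
β4 |J1  (1-jn J1 has f-setter on 3)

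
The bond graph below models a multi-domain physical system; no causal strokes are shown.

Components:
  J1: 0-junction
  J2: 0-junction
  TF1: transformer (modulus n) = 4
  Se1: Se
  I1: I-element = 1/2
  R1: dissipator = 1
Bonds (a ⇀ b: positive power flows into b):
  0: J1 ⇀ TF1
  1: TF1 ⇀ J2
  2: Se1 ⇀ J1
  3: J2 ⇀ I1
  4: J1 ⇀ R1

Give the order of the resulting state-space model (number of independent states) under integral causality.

1  (I1 all integral)

β2 stroke→J1  (Se1: effort source, stroke at far end)
β0 stroke→TF1  (0-jn J1 has e-setter on 2)
β4 stroke→R1  (0-jn J1 has e-setter on 2)
β1 stroke→J2  (TF1: transformer flips bond 0)
β3 stroke→I1  (J2 effort already set via bond 1)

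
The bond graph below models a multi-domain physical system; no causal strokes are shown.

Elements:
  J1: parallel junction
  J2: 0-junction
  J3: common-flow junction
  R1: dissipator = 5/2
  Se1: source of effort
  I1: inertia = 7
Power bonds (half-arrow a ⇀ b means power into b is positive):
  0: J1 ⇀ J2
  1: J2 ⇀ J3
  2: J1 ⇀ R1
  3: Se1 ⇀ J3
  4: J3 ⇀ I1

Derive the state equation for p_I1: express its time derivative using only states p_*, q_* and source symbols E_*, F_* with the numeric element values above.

dp_I1/dt = E_Se1 - 5*p_I1/14

bond 3 stroke at J3  (Se1 (Se) sets effort on bond)
bond 4 stroke at I1  (I1 outputs flow p/I1)
bond 1 stroke at J3  (common-f at J3 fixed by 4)
bond 0 stroke at J2  (J2 needs exactly one e-in)
bond 2 stroke at J1  (closing 0-jn rule on J1)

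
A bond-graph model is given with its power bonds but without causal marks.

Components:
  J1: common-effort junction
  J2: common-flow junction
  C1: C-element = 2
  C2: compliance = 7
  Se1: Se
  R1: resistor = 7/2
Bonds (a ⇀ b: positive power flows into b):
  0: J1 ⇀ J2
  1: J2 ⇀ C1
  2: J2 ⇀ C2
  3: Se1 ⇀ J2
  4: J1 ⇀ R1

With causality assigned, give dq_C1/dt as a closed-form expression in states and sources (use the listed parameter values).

dq_C1/dt = 2*E_Se1/7 - q_C1/7 - 2*q_C2/49

bond 3 stroke at J2  (source Se1 imposes e)
bond 1 stroke at J2  (C1 outputs effort q/C1)
bond 2 stroke at J2  (C2 outputs effort q/C2)
bond 0 stroke at J1  (J2 needs exactly one f-in)
bond 4 stroke at R1  (0-jn J1 has e-setter on 0)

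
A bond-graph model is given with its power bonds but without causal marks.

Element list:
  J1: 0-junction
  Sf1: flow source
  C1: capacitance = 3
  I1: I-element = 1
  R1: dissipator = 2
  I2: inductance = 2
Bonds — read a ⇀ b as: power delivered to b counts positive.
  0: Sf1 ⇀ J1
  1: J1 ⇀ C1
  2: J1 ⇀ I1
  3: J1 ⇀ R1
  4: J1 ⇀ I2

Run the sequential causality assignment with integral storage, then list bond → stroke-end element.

bond 0 stroke→Sf1
bond 1 stroke→J1
bond 2 stroke→I1
bond 3 stroke→R1
bond 4 stroke→I2

bond 0 stroke at Sf1  (Sf1: flow source, stroke at near end)
bond 1 stroke at J1  (C1 outputs effort q/C1)
bond 2 stroke at I1  (common-e at J1 fixed by 1)
bond 3 stroke at R1  (J1: bond 1 brought effort, rest push out)
bond 4 stroke at I2  (J1: bond 1 brought effort, rest push out)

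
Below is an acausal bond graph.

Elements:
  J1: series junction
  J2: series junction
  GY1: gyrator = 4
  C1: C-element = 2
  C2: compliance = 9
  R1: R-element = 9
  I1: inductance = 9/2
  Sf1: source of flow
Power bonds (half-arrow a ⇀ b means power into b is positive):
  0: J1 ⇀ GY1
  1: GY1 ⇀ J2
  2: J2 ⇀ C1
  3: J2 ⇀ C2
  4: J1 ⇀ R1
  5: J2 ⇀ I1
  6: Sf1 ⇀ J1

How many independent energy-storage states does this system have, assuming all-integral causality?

3  (C1, C2, I1 all integral)

bond 6 |Sf1  (Sf1: flow source, stroke at near end)
bond 0 |J1  (J1 flow already set via bond 6)
bond 4 |J1  (common-f at J1 fixed by 6)
bond 1 |J2  (GY1 both-in/both-out from 0)
bond 2 |J2  (C1: C, integral causality)
bond 3 |J2  (C2 outputs effort q/C2)
bond 5 |I1  (J2: last free bond brings flow in)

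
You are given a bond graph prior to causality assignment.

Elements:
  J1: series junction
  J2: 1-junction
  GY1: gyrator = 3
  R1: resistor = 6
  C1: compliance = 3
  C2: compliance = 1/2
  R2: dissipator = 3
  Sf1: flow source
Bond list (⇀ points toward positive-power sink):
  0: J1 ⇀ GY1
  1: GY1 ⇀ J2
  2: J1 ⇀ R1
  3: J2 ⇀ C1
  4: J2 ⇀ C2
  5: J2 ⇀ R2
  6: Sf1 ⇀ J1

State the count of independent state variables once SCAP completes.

2  (C1, C2 all integral)

β6 stroke→Sf1  (Sf1 fixes flow; stroke at Sf1)
β0 stroke→J1  (J1: bond 6 brought flow, rest push out)
β2 stroke→J1  (1-jn J1 has f-setter on 6)
β1 stroke→J2  (GY1 both-in/both-out from 0)
β3 stroke→J2  (C1 outputs effort q/C1)
β4 stroke→J2  (C2: C, integral causality)
β5 stroke→R2  (J2 needs exactly one f-in)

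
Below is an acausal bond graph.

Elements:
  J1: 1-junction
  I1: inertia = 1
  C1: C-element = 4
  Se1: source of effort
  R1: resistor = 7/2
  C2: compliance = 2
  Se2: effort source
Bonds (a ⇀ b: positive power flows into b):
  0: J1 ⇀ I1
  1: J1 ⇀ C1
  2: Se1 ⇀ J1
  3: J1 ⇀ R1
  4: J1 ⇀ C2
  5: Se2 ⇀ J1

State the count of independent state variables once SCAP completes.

3  (C1, C2, I1 all integral)

b2 →J1  (Se1 fixes effort; stroke away)
b5 →J1  (Se2 fixes effort; stroke away)
b0 →I1  (prefer integral on I1)
b1 →J1  (1-jn J1 has f-setter on 0)
b3 →J1  (common-f at J1 fixed by 0)
b4 →J1  (J1 flow already set via bond 0)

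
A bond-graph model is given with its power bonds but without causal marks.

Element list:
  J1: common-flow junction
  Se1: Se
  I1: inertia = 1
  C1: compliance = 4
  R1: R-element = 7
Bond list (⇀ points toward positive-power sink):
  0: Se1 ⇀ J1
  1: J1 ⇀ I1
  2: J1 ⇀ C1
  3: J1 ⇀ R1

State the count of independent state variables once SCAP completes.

2  (C1, I1 all integral)

bond 0 |J1  (Se1 (Se) sets effort on bond)
bond 1 |I1  (I1 integral (f out))
bond 2 |J1  (J1 flow already set via bond 1)
bond 3 |J1  (J1 flow already set via bond 1)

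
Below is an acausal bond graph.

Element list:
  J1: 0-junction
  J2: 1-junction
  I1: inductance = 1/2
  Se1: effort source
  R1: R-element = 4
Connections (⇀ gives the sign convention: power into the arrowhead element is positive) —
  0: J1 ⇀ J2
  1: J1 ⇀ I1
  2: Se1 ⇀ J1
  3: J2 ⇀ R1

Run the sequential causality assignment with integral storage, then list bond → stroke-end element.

bond 0 →J2
bond 1 →I1
bond 2 →J1
bond 3 →R1

β2 stroke→J1  (Se1 (Se) sets effort on bond)
β0 stroke→J2  (J1: bond 2 brought effort, rest push out)
β1 stroke→I1  (J1 effort already set via bond 2)
β3 stroke→R1  (J2: last free bond brings flow in)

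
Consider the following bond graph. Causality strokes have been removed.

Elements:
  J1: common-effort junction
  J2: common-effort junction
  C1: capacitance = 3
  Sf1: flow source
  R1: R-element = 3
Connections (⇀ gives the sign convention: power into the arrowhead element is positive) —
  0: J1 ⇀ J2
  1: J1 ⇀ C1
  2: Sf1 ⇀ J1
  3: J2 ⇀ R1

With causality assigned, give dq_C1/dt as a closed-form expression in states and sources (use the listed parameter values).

dq_C1/dt = F_Sf1 - q_C1/9

b2 |Sf1  (source Sf1 imposes f)
b1 |J1  (prefer integral on C1)
b0 |J2  (common-e at J1 fixed by 1)
b3 |R1  (common-e at J2 fixed by 0)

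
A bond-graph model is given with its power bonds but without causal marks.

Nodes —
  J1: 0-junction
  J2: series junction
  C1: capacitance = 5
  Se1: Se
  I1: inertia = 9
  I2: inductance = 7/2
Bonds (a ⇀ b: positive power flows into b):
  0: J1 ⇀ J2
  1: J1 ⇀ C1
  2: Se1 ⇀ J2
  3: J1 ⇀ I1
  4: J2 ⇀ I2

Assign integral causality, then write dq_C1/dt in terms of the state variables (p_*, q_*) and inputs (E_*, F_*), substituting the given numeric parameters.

b2 stroke at J2  (source Se1 imposes e)
b1 stroke at J1  (C1 integral (e out))
b0 stroke at J2  (J1 effort already set via bond 1)
b3 stroke at I1  (common-e at J1 fixed by 1)
b4 stroke at I2  (only one flow-in slot at J2)

dq_C1/dt = -p_I1/9 - 2*p_I2/7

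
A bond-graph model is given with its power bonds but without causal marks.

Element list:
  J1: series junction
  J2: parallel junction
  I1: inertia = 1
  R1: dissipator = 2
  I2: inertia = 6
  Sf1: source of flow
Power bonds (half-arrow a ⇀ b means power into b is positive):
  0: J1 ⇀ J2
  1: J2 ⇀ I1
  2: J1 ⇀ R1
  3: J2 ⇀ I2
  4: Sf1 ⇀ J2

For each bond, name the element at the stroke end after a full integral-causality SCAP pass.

β0 stroke at J2
β1 stroke at I1
β2 stroke at J1
β3 stroke at I2
β4 stroke at Sf1

bond 4 stroke at Sf1  (Sf1 fixes flow; stroke at Sf1)
bond 1 stroke at I1  (prefer integral on I1)
bond 3 stroke at I2  (prefer integral on I2)
bond 0 stroke at J2  (only one effort-in slot at J2)
bond 2 stroke at J1  (J1 flow already set via bond 0)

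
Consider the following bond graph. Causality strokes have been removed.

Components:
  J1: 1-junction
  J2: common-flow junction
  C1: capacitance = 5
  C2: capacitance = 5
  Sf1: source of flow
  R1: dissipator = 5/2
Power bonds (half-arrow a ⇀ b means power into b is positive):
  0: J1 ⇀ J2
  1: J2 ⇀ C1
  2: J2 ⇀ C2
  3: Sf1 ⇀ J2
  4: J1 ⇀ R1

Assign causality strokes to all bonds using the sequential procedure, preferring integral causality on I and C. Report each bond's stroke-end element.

#3 |Sf1  (source Sf1 imposes f)
#0 |J2  (J2: bond 3 brought flow, rest push out)
#1 |J2  (1-jn J2 has f-setter on 3)
#2 |J2  (J2 flow already set via bond 3)
#4 |J1  (J1 flow already set via bond 0)

β0 |J2
β1 |J2
β2 |J2
β3 |Sf1
β4 |J1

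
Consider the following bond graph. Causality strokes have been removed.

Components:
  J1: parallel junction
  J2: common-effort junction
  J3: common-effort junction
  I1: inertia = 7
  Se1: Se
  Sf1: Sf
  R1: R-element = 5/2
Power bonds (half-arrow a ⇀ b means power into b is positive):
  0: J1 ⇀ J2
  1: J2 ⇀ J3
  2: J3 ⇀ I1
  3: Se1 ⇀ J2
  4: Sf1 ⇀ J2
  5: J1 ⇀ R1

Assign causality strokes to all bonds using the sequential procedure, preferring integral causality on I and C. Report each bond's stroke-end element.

β0 |J1
β1 |J3
β2 |I1
β3 |J2
β4 |Sf1
β5 |R1

#3 |J2  (source Se1 imposes e)
#4 |Sf1  (Sf1 fixes flow; stroke at Sf1)
#0 |J1  (0-jn J2 has e-setter on 3)
#1 |J3  (J2: bond 3 brought effort, rest push out)
#2 |I1  (0-jn J3 has e-setter on 1)
#5 |R1  (0-jn J1 has e-setter on 0)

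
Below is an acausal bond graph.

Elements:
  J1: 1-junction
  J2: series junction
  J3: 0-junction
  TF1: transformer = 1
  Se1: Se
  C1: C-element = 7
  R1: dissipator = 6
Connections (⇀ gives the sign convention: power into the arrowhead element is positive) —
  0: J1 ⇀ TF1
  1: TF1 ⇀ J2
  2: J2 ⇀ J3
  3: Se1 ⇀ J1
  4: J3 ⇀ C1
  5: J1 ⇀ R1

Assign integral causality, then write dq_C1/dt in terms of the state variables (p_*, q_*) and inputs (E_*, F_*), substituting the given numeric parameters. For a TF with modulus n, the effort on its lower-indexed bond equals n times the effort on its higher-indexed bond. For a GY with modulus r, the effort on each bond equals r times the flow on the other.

dq_C1/dt = E_Se1/6 - q_C1/42

b3 |J1  (source Se1 imposes e)
b4 |J3  (C1 integral (e out))
b2 |J2  (0-jn J3 has e-setter on 4)
b1 |TF1  (only one flow-in slot at J2)
b0 |J1  (TF1: transformer flips bond 1)
b5 |R1  (J1 needs exactly one f-in)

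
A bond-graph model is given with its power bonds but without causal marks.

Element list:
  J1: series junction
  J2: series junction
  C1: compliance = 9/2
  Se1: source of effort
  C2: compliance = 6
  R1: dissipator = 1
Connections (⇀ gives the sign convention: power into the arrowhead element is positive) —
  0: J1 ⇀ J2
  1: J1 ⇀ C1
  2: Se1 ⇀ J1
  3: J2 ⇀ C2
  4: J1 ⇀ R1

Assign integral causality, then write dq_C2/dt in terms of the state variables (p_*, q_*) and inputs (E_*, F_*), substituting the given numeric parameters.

b2 stroke→J1  (Se1: effort source, stroke at far end)
b1 stroke→J1  (C1 integral (e out))
b3 stroke→J2  (C2: C, integral causality)
b0 stroke→J1  (only one flow-in slot at J2)
b4 stroke→R1  (J1: last free bond brings flow in)

dq_C2/dt = E_Se1 - 2*q_C1/9 - q_C2/6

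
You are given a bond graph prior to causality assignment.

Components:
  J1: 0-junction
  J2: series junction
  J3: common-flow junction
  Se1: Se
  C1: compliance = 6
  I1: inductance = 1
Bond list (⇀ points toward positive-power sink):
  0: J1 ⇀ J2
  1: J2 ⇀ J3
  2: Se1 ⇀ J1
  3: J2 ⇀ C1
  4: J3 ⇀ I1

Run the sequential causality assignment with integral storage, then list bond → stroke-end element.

bond 2 stroke→J1  (Se1 fixes effort; stroke away)
bond 0 stroke→J2  (J1: bond 2 brought effort, rest push out)
bond 3 stroke→J2  (C1 outputs effort q/C1)
bond 1 stroke→J3  (closing 1-jn rule on J2)
bond 4 stroke→I1  (J3: last free bond brings flow in)

bond 0 stroke→J2
bond 1 stroke→J3
bond 2 stroke→J1
bond 3 stroke→J2
bond 4 stroke→I1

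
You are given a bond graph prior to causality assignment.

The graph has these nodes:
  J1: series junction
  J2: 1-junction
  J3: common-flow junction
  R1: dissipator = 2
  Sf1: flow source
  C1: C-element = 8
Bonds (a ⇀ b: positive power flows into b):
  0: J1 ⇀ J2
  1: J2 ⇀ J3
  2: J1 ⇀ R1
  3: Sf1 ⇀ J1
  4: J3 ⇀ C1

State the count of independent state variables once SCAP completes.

1  (C1 all integral)

bond 3 |Sf1  (Sf1 (Sf) sets flow on bond)
bond 0 |J1  (1-jn J1 has f-setter on 3)
bond 2 |J1  (J1 flow already set via bond 3)
bond 1 |J2  (J2: bond 0 brought flow, rest push out)
bond 4 |J3  (J3 flow already set via bond 1)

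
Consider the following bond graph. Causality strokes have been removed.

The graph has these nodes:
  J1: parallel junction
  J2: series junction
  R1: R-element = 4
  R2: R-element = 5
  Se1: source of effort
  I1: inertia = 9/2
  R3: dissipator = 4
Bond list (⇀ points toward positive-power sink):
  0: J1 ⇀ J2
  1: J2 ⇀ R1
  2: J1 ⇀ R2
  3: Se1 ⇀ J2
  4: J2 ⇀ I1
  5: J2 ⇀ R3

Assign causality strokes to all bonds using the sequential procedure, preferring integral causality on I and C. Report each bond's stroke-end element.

#0 stroke at J2
#1 stroke at J2
#2 stroke at J1
#3 stroke at J2
#4 stroke at I1
#5 stroke at J2

bond 3 |J2  (Se1: effort source, stroke at far end)
bond 4 |I1  (I1: I, integral causality)
bond 0 |J2  (common-f at J2 fixed by 4)
bond 1 |J2  (common-f at J2 fixed by 4)
bond 5 |J2  (1-jn J2 has f-setter on 4)
bond 2 |J1  (J1: last free bond brings effort in)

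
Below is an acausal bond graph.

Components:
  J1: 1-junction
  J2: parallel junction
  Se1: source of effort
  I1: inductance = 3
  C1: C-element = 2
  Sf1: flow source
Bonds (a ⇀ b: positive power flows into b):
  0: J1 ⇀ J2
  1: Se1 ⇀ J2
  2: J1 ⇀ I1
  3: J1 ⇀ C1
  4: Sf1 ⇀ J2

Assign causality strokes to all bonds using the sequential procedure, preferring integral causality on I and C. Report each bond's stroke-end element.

b0 stroke→J1
b1 stroke→J2
b2 stroke→I1
b3 stroke→J1
b4 stroke→Sf1

β1 |J2  (source Se1 imposes e)
β4 |Sf1  (source Sf1 imposes f)
β0 |J1  (0-jn J2 has e-setter on 1)
β2 |I1  (I1 integral (f out))
β3 |J1  (1-jn J1 has f-setter on 2)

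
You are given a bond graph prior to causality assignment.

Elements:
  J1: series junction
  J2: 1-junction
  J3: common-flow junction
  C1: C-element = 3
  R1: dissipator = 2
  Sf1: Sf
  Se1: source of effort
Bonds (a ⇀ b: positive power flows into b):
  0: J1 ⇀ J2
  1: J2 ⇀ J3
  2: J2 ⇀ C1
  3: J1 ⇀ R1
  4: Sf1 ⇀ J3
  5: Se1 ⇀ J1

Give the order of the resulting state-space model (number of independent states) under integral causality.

bond 4 |Sf1  (source Sf1 imposes f)
bond 5 |J1  (Se1: effort source, stroke at far end)
bond 1 |J3  (J3 flow already set via bond 4)
bond 0 |J2  (common-f at J2 fixed by 1)
bond 2 |J2  (common-f at J2 fixed by 1)
bond 3 |J1  (common-f at J1 fixed by 0)

1  (C1 all integral)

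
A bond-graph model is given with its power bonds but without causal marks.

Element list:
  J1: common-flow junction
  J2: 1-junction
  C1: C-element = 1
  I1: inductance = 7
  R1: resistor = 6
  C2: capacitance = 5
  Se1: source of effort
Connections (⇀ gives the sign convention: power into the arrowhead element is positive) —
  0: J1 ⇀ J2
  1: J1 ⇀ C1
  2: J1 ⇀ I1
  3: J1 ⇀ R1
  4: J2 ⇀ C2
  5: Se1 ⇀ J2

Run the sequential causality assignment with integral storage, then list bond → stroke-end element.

#0 stroke at J1
#1 stroke at J1
#2 stroke at I1
#3 stroke at J1
#4 stroke at J2
#5 stroke at J2

bond 5 stroke at J2  (source Se1 imposes e)
bond 1 stroke at J1  (C1 outputs effort q/C1)
bond 2 stroke at I1  (I1 integral (f out))
bond 0 stroke at J1  (1-jn J1 has f-setter on 2)
bond 3 stroke at J1  (1-jn J1 has f-setter on 2)
bond 4 stroke at J2  (1-jn J2 has f-setter on 0)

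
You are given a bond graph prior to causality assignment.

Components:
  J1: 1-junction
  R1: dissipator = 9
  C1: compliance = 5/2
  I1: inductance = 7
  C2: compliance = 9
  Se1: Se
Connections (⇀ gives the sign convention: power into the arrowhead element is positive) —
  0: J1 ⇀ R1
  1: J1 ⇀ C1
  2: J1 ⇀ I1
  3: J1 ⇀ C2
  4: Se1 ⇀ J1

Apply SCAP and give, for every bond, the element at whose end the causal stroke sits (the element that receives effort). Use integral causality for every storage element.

#4 |J1  (Se1 fixes effort; stroke away)
#1 |J1  (C1 integral (e out))
#2 |I1  (prefer integral on I1)
#0 |J1  (1-jn J1 has f-setter on 2)
#3 |J1  (J1: bond 2 brought flow, rest push out)

bond 0 stroke→J1
bond 1 stroke→J1
bond 2 stroke→I1
bond 3 stroke→J1
bond 4 stroke→J1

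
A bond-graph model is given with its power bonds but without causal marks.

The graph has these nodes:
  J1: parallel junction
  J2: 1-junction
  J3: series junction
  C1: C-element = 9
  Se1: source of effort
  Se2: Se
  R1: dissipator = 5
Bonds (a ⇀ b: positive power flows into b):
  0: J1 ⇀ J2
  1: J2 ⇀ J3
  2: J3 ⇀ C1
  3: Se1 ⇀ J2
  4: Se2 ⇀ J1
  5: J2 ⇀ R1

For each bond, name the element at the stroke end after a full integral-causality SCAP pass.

b0 →J2
b1 →J2
b2 →J3
b3 →J2
b4 →J1
b5 →R1

b3 →J2  (Se1 fixes effort; stroke away)
b4 →J1  (Se2: effort source, stroke at far end)
b0 →J2  (J1: bond 4 brought effort, rest push out)
b2 →J3  (C1: C, integral causality)
b1 →J2  (J3 needs exactly one f-in)
b5 →R1  (J2: last free bond brings flow in)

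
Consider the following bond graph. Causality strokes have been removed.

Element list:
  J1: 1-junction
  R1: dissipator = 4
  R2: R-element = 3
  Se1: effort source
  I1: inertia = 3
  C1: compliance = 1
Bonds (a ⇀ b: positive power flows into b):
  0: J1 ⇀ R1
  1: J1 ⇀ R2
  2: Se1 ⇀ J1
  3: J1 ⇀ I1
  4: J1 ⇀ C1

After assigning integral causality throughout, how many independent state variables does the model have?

#2 stroke at J1  (source Se1 imposes e)
#3 stroke at I1  (prefer integral on I1)
#0 stroke at J1  (common-f at J1 fixed by 3)
#1 stroke at J1  (J1 flow already set via bond 3)
#4 stroke at J1  (J1: bond 3 brought flow, rest push out)

2  (C1, I1 all integral)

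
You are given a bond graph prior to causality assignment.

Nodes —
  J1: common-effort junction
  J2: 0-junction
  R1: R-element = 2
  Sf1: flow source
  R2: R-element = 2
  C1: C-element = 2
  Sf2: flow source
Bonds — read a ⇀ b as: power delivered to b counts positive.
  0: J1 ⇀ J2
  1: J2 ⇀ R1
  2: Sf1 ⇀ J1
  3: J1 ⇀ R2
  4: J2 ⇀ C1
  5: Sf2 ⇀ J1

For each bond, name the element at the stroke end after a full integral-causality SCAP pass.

bond 0 stroke at J1
bond 1 stroke at R1
bond 2 stroke at Sf1
bond 3 stroke at R2
bond 4 stroke at J2
bond 5 stroke at Sf2

#2 →Sf1  (source Sf1 imposes f)
#5 →Sf2  (Sf2 (Sf) sets flow on bond)
#4 →J2  (C1 outputs effort q/C1)
#0 →J1  (J2 effort already set via bond 4)
#1 →R1  (J2: bond 4 brought effort, rest push out)
#3 →R2  (common-e at J1 fixed by 0)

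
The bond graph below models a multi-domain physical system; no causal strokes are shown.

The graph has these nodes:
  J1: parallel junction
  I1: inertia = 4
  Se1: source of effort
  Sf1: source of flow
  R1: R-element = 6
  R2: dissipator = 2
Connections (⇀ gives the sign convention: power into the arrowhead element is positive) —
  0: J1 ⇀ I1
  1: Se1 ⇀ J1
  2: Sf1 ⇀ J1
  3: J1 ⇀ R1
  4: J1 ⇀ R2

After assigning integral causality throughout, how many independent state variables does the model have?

1  (I1 all integral)

bond 1 stroke at J1  (Se1: effort source, stroke at far end)
bond 2 stroke at Sf1  (source Sf1 imposes f)
bond 0 stroke at I1  (J1 effort already set via bond 1)
bond 3 stroke at R1  (J1 effort already set via bond 1)
bond 4 stroke at R2  (common-e at J1 fixed by 1)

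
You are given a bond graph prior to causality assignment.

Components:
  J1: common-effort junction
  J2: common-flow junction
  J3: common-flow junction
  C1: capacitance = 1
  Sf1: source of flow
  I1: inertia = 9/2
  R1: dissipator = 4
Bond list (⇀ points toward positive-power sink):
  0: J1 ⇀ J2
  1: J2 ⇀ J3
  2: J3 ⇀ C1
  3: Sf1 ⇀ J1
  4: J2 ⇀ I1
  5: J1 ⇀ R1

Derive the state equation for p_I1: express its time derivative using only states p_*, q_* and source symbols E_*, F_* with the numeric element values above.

dp_I1/dt = 4*F_Sf1 - 8*p_I1/9 - q_C1

b3 stroke→Sf1  (Sf1 (Sf) sets flow on bond)
b2 stroke→J3  (C1 outputs effort q/C1)
b1 stroke→J2  (J3: last free bond brings flow in)
b4 stroke→I1  (I1 outputs flow p/I1)
b0 stroke→J2  (1-jn J2 has f-setter on 4)
b5 stroke→J1  (only one effort-in slot at J1)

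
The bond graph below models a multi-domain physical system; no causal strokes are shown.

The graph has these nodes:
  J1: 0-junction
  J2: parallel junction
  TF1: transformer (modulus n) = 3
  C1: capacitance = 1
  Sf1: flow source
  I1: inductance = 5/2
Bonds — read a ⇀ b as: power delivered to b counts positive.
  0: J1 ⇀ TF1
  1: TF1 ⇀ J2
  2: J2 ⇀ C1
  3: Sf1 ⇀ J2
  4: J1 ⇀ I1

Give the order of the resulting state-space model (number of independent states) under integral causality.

b3 stroke at Sf1  (Sf1 fixes flow; stroke at Sf1)
b2 stroke at J2  (C1 integral (e out))
b1 stroke at TF1  (J2: bond 2 brought effort, rest push out)
b0 stroke at J1  (TF TF1: opposite of bond 1)
b4 stroke at I1  (J1: bond 0 brought effort, rest push out)

2  (C1, I1 all integral)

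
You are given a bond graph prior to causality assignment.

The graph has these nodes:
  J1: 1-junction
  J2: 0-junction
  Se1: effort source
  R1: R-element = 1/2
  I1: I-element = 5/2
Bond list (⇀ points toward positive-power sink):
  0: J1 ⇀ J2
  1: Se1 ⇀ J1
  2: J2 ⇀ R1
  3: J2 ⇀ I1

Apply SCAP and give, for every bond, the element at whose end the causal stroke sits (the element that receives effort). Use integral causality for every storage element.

b1 stroke→J1  (Se1 fixes effort; stroke away)
b0 stroke→J2  (closing 1-jn rule on J1)
b2 stroke→R1  (J2: bond 0 brought effort, rest push out)
b3 stroke→I1  (J2 effort already set via bond 0)

b0 stroke at J2
b1 stroke at J1
b2 stroke at R1
b3 stroke at I1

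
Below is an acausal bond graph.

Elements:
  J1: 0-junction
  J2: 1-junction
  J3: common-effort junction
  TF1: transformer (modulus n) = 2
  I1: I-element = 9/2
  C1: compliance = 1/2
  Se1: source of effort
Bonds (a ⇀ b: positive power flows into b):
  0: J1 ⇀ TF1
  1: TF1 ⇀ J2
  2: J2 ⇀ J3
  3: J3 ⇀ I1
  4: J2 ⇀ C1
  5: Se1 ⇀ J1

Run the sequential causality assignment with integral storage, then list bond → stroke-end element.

bond 0 stroke→TF1
bond 1 stroke→J2
bond 2 stroke→J3
bond 3 stroke→I1
bond 4 stroke→J2
bond 5 stroke→J1

b5 stroke→J1  (Se1 fixes effort; stroke away)
b0 stroke→TF1  (J1 effort already set via bond 5)
b1 stroke→J2  (TF TF1: opposite of bond 0)
b3 stroke→I1  (prefer integral on I1)
b2 stroke→J3  (only one effort-in slot at J3)
b4 stroke→J2  (1-jn J2 has f-setter on 2)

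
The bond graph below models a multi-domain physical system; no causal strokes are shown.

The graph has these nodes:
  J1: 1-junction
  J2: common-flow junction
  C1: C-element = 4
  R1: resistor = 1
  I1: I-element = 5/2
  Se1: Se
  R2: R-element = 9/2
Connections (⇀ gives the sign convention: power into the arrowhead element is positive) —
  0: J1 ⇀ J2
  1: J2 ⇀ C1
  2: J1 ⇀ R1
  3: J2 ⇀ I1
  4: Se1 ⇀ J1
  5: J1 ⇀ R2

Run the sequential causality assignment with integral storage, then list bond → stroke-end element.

β0 →J2
β1 →J2
β2 →J1
β3 →I1
β4 →J1
β5 →J1

b4 stroke→J1  (Se1 fixes effort; stroke away)
b1 stroke→J2  (C1 integral (e out))
b3 stroke→I1  (I1: I, integral causality)
b0 stroke→J2  (1-jn J2 has f-setter on 3)
b2 stroke→J1  (common-f at J1 fixed by 0)
b5 stroke→J1  (J1 flow already set via bond 0)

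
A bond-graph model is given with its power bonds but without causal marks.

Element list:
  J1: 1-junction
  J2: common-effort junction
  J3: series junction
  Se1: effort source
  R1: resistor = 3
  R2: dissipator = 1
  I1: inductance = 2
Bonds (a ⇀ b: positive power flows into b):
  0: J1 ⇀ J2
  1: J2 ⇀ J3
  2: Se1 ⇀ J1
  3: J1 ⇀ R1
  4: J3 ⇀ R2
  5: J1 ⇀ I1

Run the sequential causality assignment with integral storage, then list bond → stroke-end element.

β0 stroke at J1
β1 stroke at J2
β2 stroke at J1
β3 stroke at J1
β4 stroke at J3
β5 stroke at I1

b2 stroke→J1  (Se1 fixes effort; stroke away)
b5 stroke→I1  (I1 outputs flow p/I1)
b0 stroke→J1  (1-jn J1 has f-setter on 5)
b3 stroke→J1  (common-f at J1 fixed by 5)
b1 stroke→J2  (only one effort-in slot at J2)
b4 stroke→J3  (J3 flow already set via bond 1)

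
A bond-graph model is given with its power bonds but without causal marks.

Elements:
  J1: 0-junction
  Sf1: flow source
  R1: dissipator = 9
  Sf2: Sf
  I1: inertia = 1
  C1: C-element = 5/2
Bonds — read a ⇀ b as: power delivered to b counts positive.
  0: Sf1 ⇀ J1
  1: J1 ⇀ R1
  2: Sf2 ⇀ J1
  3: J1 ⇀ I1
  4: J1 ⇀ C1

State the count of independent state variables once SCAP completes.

2  (C1, I1 all integral)

bond 0 stroke→Sf1  (Sf1: flow source, stroke at near end)
bond 2 stroke→Sf2  (Sf2 (Sf) sets flow on bond)
bond 3 stroke→I1  (I1: I, integral causality)
bond 4 stroke→J1  (prefer integral on C1)
bond 1 stroke→R1  (J1: bond 4 brought effort, rest push out)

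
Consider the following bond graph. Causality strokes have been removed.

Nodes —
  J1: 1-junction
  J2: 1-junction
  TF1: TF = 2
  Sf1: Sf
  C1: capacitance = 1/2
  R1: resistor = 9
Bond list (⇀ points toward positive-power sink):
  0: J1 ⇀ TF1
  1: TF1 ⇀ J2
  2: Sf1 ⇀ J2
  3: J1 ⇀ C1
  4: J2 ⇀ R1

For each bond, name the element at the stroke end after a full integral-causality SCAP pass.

b2 →Sf1  (source Sf1 imposes f)
b1 →J2  (common-f at J2 fixed by 2)
b4 →J2  (1-jn J2 has f-setter on 2)
b0 →TF1  (through TF1, causality passes straight; one stroke at TF1)
b3 →J1  (J1: bond 0 brought flow, rest push out)

β0 →TF1
β1 →J2
β2 →Sf1
β3 →J1
β4 →J2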